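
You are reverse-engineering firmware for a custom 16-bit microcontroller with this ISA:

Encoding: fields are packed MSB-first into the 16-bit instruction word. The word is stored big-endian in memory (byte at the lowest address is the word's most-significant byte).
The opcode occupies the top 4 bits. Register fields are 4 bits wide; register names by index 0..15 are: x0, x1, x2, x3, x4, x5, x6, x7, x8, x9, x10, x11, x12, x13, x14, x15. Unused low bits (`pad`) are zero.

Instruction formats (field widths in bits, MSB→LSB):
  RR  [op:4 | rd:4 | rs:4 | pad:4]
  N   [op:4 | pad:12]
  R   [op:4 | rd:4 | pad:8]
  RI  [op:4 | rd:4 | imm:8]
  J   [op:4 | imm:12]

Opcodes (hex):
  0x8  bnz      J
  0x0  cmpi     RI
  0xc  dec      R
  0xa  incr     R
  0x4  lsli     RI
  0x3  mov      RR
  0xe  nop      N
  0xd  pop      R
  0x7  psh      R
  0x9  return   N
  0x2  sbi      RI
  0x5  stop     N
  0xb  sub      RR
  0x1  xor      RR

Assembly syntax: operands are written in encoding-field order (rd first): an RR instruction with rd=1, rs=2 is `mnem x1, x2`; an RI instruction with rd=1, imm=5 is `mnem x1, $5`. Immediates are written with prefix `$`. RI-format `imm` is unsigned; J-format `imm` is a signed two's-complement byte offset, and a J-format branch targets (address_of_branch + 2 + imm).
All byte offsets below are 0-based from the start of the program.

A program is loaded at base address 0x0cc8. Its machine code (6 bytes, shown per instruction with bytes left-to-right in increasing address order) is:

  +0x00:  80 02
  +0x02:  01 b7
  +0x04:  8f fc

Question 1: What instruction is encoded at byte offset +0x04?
@+04  big-endian(8f fc) = 0x8ffc
  top 4b → 0x8 → bnz [J]
  imm@[11:0]=0xffc (s12→-4) ⇒ $-4

bnz $-4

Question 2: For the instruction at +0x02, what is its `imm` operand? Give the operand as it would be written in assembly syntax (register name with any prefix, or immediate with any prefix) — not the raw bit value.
$183

@+02  big-endian(01 b7) = 0x01b7
  op=0x01b7>>12=0x0 ⇒ cmpi (RI)
  [11:8] rd=1 = x1
  [7:0] imm=183 = $183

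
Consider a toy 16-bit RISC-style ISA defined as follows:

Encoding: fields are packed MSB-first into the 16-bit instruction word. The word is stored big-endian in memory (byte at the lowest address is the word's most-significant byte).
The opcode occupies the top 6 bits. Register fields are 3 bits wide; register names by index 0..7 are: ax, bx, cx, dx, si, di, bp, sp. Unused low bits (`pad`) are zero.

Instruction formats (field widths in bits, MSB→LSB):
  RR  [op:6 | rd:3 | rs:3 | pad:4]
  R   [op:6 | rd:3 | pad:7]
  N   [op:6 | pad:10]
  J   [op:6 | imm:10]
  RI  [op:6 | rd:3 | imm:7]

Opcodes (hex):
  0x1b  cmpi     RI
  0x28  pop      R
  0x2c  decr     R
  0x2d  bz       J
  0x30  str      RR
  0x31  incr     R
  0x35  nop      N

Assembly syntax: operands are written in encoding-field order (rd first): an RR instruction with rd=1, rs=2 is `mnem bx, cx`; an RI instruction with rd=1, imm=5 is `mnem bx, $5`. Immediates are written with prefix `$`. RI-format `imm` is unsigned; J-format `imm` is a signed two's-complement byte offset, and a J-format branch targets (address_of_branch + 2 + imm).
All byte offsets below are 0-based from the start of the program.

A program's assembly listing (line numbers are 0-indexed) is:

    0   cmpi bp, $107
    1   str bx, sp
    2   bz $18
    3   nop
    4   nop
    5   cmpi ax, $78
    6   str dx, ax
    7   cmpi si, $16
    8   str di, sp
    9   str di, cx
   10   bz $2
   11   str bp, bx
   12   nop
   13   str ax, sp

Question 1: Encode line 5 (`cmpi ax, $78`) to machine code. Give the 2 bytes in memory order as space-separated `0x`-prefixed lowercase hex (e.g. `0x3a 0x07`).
0x6c 0x4e

line 5 (cmpi): pack op=0x1b:6|rd=0:3|imm=78:7 = 0x6c4e; big→ 6c 4e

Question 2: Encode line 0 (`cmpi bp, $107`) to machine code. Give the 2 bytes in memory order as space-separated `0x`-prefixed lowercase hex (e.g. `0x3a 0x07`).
0x6f 0x6b

L0: cmpi op=0x1b:6|rd=6:3|imm=107:7 ⇒ 0x6f6b ⇒ big 6f 6b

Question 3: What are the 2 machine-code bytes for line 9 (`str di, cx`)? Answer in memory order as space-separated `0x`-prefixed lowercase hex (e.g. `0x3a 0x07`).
0xc2 0xa0

L9: str op=0x30:6|rd=5:3|rs=2:3|pad=0:4 ⇒ 0xc2a0 ⇒ big c2 a0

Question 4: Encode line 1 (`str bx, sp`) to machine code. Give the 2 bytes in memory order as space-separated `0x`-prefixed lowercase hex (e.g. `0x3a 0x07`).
0xc0 0xf0

line 1 (str): pack op=0x30:6|rd=1:3|rs=7:3|pad=0:4 = 0xc0f0; big→ c0 f0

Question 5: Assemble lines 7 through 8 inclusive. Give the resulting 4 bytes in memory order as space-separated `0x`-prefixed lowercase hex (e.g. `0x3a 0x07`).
7. cmpi fields op=0x1b:6|rd=4:3|imm=16:7 → word 6e10h → 6e 10
8. str fields op=0x30:6|rd=5:3|rs=7:3|pad=0:4 → word c2f0h → c2 f0

0x6e 0x10 0xc2 0xf0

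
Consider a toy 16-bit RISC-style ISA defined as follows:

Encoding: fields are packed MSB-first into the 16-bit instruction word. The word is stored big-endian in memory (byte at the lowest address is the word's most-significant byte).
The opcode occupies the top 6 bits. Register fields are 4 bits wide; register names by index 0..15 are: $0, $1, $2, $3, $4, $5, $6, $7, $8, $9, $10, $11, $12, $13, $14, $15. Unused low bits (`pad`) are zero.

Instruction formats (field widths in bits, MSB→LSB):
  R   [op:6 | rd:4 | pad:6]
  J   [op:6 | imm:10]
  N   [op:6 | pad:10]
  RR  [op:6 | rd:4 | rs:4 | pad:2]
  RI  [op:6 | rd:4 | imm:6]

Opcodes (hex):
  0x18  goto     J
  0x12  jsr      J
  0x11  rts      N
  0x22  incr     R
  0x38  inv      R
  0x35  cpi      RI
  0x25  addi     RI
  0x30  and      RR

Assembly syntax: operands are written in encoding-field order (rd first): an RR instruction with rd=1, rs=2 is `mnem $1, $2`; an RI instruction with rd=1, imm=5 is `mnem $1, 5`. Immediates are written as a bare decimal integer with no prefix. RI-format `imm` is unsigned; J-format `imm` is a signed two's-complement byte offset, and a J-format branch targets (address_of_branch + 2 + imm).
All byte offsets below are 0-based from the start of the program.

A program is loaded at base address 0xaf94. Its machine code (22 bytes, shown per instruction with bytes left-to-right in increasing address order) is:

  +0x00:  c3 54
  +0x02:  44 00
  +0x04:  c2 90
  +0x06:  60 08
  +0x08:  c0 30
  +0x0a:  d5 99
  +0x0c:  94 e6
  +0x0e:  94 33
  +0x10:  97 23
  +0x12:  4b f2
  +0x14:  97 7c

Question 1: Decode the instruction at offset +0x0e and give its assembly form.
addi $0, 51

+0x0e: 94 33 ⇒ word 0x9433 (big)
  top 6b → 0x25 → addi [RI]
  rd: (w>>6)&0xf=0x0 → $0
  imm: (w>>0)&0x3f=0x33 → 51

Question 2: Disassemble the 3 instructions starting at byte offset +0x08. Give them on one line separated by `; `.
and $0, $12; cpi $6, 25; addi $3, 38

@+08  big-endian(c0 30) = 0xc030
  op=0xc030>>10=0x30 ⇒ and (RR)
  rd: (w>>6)&0xf=0x0 → $0
  rs: (w>>2)&0xf=0xc → $12
@+0a  big-endian(d5 99) = 0xd599
  op=0xd599>>10=0x35 ⇒ cpi (RI)
  rd: (w>>6)&0xf=0x6 → $6
  imm: (w>>0)&0x3f=0x19 → 25
@+0c  big-endian(94 e6) = 0x94e6
  op=0x94e6>>10=0x25 ⇒ addi (RI)
  rd: (w>>6)&0xf=0x3 → $3
  imm: (w>>0)&0x3f=0x26 → 38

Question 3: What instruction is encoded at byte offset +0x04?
and $10, $4

[04] c2 90 → 0xc290
  op=0xc290>>10=0x30 ⇒ and (RR)
  rd@[9:6]=0xa ⇒ $10
  rs@[5:2]=0x4 ⇒ $4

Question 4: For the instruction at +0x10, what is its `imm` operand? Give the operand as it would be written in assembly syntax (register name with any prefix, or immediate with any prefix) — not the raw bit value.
35

+0x10: 97 23 ⇒ word 0x9723 (big)
  top 6b → 0x25 → addi [RI]
  rd: (w>>6)&0xf=0xc → $12
  imm: (w>>0)&0x3f=0x23 → 35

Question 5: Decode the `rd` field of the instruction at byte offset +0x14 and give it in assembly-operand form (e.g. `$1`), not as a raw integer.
$13

off 0x14: read 97 7c as big → 0x977c
  op=0x977c>>10=0x25 ⇒ addi (RI)
  rd: (w>>6)&0xf=0xd → $13
  imm: (w>>0)&0x3f=0x3c → 60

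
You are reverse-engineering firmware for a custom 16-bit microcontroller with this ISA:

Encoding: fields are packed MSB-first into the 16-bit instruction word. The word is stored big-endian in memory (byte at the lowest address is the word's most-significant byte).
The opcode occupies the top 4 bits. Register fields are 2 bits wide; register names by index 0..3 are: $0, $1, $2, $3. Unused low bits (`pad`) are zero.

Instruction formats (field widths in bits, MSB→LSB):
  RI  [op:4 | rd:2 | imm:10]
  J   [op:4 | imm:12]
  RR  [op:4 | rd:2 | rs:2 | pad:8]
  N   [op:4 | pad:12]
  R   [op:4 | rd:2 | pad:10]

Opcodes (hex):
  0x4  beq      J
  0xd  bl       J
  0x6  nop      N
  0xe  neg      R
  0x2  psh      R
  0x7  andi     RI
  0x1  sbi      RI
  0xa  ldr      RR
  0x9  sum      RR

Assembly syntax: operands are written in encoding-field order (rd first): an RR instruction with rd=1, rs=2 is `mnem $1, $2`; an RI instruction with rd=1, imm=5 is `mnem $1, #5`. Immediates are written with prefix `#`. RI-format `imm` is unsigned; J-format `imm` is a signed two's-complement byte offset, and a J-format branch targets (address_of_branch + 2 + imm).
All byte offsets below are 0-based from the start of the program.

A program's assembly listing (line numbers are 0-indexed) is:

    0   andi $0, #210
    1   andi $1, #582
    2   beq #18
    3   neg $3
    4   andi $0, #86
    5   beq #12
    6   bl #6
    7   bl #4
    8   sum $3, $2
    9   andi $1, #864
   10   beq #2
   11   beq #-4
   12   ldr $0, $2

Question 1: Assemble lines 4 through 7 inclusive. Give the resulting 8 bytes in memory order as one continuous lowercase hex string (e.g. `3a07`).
L4: andi op=0x7:4|rd=0:2|imm=86:10 ⇒ 0x7056 ⇒ big 70 56
L5: beq op=0x4:4|imm=12:12 ⇒ 0x400c ⇒ big 40 0c
L6: bl op=0xd:4|imm=6:12 ⇒ 0xd006 ⇒ big d0 06
L7: bl op=0xd:4|imm=4:12 ⇒ 0xd004 ⇒ big d0 04

7056400cd006d004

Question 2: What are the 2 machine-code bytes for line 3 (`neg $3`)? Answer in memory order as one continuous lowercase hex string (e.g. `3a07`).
L3: neg op=0xe:4|rd=3:2|pad=0:10 ⇒ 0xec00 ⇒ big ec 00

ec00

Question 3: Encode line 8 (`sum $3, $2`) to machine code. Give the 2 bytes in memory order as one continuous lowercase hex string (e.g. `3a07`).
8. sum fields op=0x9:4|rd=3:2|rs=2:2|pad=0:8 → word 9e00h → 9e 00

9e00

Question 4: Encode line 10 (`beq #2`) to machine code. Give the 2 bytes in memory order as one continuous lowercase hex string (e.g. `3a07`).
4002

L10: beq op=0x4:4|imm=2:12 ⇒ 0x4002 ⇒ big 40 02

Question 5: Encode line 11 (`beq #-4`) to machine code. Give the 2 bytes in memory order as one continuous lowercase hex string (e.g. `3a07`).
line 11 (beq): pack op=0x4:4|imm=-4:12 = 0x4ffc; big→ 4f fc

4ffc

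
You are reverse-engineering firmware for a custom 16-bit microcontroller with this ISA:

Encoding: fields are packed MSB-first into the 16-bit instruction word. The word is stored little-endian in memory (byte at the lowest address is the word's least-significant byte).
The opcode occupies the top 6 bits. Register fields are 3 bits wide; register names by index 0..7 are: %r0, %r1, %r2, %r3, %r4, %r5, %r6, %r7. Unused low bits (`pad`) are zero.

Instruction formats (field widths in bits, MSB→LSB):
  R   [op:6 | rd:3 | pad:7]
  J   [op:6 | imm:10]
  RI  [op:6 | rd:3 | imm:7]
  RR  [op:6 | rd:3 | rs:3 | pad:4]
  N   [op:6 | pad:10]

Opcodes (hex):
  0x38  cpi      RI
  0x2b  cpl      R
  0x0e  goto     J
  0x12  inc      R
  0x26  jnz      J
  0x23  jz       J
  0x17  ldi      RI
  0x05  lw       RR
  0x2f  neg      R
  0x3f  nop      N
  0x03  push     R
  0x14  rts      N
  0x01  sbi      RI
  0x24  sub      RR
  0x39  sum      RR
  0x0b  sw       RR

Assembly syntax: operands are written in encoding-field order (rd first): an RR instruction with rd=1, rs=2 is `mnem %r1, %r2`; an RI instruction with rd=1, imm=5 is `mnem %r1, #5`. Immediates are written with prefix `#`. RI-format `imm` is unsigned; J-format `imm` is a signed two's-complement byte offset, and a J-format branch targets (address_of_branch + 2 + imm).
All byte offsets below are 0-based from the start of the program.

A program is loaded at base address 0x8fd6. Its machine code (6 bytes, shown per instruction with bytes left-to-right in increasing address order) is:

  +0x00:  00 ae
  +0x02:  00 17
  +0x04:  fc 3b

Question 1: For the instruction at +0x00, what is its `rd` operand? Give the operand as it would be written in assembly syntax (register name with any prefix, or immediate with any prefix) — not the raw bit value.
%r4

[00] 00 ae → 0xae00
  opcode bits[15:10]=0x2b: cpl/R
  [9:7] rd=4 = %r4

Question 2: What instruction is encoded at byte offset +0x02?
lw %r6, %r0

@+02  little-endian(00 17) = 0x1700
  opcode bits[15:10]=0x5: lw/RR
  rd@[9:7]=0x6 ⇒ %r6
  rs@[6:4]=0x0 ⇒ %r0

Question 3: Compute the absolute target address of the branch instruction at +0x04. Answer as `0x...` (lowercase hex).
0x8fd8

off 0x04: read fc 3b as little → 0x3bfc
  top 6b → 0xe → goto [J]
  imm: (w>>0)&0x3ff=0x3fc (s10→-4) → #-4
  target = base 0x8fd6 + off 0x04 + 2 + imm -4 = 0x8fd8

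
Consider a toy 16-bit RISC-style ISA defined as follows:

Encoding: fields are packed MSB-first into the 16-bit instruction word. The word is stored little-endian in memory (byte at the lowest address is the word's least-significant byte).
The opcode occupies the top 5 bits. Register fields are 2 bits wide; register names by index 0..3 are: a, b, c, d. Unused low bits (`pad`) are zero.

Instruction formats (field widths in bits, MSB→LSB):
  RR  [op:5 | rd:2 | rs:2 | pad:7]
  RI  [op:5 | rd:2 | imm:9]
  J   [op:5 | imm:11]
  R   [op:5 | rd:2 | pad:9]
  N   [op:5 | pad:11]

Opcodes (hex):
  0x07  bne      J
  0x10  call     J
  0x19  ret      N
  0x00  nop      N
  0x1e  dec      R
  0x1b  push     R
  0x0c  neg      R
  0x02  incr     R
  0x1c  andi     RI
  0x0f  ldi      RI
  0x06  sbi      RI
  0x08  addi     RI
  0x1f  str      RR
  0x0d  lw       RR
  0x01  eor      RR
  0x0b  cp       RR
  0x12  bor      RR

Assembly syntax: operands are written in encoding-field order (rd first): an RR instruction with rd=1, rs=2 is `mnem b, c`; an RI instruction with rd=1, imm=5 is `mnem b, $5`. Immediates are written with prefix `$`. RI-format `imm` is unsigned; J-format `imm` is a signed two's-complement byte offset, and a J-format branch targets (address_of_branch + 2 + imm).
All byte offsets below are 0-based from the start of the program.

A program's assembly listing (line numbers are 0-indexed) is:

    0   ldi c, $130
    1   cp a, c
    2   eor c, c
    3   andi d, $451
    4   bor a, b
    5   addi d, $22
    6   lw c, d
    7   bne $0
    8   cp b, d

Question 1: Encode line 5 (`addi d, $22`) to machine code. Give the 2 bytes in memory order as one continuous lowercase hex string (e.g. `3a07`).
1646

line 5 (addi): pack op=0x8:5|rd=3:2|imm=22:9 = 0x4616; little→ 16 46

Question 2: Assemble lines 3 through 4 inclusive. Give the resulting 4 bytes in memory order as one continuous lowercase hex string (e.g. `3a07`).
3. andi fields op=0x1c:5|rd=3:2|imm=451:9 → word e7c3h → c3 e7
4. bor fields op=0x12:5|rd=0:2|rs=1:2|pad=0:7 → word 9080h → 80 90

c3e78090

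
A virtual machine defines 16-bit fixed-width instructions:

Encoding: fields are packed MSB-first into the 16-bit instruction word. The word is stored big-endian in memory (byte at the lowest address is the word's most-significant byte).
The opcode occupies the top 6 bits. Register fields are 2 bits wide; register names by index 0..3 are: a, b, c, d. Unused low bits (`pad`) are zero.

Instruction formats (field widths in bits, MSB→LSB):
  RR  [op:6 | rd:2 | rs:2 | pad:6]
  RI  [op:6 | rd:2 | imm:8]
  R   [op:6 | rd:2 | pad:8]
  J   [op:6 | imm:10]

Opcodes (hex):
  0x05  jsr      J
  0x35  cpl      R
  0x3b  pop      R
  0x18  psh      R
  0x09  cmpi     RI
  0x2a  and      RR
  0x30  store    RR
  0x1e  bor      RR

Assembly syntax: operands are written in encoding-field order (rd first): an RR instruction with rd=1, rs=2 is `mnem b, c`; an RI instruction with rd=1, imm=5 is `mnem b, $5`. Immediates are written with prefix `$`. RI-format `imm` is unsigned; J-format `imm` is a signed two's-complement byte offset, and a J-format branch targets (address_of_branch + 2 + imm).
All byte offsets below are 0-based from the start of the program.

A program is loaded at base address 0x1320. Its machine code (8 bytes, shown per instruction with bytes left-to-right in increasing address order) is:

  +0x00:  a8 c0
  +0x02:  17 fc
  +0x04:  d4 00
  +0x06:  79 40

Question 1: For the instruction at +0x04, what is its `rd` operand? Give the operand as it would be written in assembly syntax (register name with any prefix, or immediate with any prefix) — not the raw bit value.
a

[04] d4 00 → 0xd400
  op=0xd400>>10=0x35 ⇒ cpl (R)
  rd@[9:8]=0x0 ⇒ a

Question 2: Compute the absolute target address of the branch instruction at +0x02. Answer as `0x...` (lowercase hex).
0x1320

@+02  big-endian(17 fc) = 0x17fc
  opcode bits[15:10]=0x5: jsr/J
  imm@[9:0]=0x3fc (s10→-4) ⇒ $-4
  target = base 0x1320 + off 0x02 + 2 + imm -4 = 0x1320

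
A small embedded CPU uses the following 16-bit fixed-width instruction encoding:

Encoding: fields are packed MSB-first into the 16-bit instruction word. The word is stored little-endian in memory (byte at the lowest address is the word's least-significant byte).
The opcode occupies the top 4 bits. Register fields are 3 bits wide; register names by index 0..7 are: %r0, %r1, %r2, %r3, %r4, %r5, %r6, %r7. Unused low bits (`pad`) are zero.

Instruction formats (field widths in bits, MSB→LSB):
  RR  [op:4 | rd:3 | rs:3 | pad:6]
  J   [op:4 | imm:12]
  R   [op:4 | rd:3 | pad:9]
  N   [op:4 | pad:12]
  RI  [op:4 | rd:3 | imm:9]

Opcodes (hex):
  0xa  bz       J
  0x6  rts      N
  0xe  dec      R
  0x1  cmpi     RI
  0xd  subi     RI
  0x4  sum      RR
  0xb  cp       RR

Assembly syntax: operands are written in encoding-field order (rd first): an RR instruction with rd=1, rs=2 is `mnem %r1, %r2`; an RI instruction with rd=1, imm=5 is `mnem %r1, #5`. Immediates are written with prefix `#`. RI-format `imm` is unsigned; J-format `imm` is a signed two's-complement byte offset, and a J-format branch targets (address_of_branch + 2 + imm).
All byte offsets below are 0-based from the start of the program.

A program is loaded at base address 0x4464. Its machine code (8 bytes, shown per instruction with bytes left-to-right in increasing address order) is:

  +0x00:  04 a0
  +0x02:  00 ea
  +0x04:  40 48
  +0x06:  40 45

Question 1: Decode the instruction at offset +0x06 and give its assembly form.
sum %r2, %r5

+0x06: 40 45 ⇒ word 0x4540 (little)
  top 4b → 0x4 → sum [RR]
  rd@[11:9]=0x2 ⇒ %r2
  rs@[8:6]=0x5 ⇒ %r5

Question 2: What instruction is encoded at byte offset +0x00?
[00] 04 a0 → 0xa004
  op=0xa004>>12=0xa ⇒ bz (J)
  [11:0] imm=4 = #4

bz #4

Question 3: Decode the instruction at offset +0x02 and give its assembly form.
dec %r5

[02] 00 ea → 0xea00
  opcode bits[15:12]=0xe: dec/R
  [11:9] rd=5 = %r5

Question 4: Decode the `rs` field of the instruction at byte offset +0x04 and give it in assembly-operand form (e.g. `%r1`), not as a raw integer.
%r1

@+04  little-endian(40 48) = 0x4840
  top 4b → 0x4 → sum [RR]
  [11:9] rd=4 = %r4
  [8:6] rs=1 = %r1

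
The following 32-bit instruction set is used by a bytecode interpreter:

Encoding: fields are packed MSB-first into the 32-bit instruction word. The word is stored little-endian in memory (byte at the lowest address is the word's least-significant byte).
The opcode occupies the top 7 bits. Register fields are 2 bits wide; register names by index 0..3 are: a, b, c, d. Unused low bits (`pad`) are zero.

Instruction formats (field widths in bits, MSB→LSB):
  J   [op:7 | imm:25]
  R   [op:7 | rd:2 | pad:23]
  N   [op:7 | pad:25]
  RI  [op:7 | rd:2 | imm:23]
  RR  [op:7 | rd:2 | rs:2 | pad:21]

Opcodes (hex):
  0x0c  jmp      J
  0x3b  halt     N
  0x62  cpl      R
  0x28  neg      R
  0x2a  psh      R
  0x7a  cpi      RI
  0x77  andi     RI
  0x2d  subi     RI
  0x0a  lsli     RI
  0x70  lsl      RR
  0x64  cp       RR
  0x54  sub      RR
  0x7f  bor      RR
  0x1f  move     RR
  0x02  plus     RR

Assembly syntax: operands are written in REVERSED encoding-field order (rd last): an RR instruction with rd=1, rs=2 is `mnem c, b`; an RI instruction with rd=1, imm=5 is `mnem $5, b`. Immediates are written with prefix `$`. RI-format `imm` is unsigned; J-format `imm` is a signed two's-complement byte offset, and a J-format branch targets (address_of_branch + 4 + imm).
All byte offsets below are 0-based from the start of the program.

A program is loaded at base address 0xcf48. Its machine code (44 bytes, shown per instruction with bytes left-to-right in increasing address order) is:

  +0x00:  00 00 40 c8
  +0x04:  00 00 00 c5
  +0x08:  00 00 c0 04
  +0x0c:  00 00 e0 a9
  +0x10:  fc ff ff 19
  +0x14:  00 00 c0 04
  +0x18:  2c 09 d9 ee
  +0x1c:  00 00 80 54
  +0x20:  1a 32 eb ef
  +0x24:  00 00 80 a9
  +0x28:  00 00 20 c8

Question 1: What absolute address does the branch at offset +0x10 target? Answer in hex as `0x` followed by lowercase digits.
[10] fc ff ff 19 → 0x19fffffc
  op=0x19fffffc>>25=0xc ⇒ jmp (J)
  imm: (w>>0)&0x1ffffff=0x1fffffc (s25→-4) → $-4
  target = base 0xcf48 + off 0x10 + 4 + imm -4 = 0xcf58

0xcf58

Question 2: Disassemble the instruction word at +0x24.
sub a, d

off 0x24: read 00 00 80 a9 as little → 0xa9800000
  opcode bits[31:25]=0x54: sub/RR
  rd@[24:23]=0x3 ⇒ d
  rs@[22:21]=0x0 ⇒ a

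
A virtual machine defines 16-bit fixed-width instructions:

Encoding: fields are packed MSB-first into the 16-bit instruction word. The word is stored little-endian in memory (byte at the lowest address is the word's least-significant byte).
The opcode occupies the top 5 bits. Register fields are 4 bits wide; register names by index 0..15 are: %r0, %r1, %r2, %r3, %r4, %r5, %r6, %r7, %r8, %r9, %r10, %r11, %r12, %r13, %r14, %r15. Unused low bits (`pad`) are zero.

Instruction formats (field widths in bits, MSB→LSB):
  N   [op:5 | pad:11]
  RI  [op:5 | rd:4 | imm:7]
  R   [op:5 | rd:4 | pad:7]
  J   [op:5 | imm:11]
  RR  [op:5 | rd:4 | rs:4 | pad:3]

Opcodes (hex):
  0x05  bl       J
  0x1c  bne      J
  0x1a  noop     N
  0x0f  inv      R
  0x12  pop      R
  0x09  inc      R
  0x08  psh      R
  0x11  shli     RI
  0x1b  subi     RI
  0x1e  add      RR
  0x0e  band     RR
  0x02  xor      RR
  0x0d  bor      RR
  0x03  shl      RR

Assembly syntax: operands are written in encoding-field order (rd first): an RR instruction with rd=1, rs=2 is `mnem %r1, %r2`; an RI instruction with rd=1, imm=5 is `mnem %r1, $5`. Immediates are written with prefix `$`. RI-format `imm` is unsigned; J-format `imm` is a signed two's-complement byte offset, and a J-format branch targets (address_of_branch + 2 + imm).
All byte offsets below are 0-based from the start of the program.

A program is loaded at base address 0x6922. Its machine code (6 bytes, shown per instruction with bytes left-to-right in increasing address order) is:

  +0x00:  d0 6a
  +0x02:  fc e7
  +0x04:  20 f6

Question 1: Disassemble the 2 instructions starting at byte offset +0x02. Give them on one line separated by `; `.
+0x02: fc e7 ⇒ word 0xe7fc (little)
  top 5b → 0x1c → bne [J]
  imm: (w>>0)&0x7ff=0x7fc (s11→-4) → $-4
+0x04: 20 f6 ⇒ word 0xf620 (little)
  top 5b → 0x1e → add [RR]
  rd: (w>>7)&0xf=0xc → %r12
  rs: (w>>3)&0xf=0x4 → %r4

bne $-4; add %r12, %r4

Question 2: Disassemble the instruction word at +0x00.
bor %r5, %r10

[00] d0 6a → 0x6ad0
  top 5b → 0xd → bor [RR]
  [10:7] rd=5 = %r5
  [6:3] rs=10 = %r10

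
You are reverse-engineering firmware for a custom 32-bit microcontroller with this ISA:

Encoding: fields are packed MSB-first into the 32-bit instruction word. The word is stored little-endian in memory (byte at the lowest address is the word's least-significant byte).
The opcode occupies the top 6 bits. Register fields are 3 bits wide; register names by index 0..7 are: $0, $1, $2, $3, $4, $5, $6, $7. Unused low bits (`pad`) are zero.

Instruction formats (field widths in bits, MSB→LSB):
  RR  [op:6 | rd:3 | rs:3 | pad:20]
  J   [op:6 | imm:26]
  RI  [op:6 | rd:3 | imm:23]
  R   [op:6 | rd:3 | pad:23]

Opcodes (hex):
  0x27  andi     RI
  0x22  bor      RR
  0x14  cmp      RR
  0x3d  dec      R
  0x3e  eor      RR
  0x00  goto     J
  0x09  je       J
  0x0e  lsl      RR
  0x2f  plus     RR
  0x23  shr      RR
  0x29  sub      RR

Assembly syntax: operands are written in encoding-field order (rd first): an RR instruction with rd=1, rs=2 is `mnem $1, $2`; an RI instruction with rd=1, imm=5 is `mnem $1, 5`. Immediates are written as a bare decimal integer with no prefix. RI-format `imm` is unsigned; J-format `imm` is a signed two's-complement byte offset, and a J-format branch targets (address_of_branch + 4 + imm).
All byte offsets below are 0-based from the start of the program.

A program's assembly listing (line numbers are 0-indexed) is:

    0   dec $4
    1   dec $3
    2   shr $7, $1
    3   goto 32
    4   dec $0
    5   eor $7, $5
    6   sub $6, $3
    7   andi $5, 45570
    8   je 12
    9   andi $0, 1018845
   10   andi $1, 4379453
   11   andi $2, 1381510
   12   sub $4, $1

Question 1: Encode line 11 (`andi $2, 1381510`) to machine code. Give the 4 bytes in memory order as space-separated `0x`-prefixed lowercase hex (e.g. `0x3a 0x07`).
0x86 0x14 0x15 0x9d

11. andi fields op=0x27:6|rd=2:3|imm=1381510:23 → word 9d151486h → 86 14 15 9d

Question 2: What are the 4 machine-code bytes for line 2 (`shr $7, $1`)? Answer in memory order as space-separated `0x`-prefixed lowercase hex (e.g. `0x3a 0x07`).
L2: shr op=0x23:6|rd=7:3|rs=1:3|pad=0:20 ⇒ 0x8f900000 ⇒ little 00 00 90 8f

0x00 0x00 0x90 0x8f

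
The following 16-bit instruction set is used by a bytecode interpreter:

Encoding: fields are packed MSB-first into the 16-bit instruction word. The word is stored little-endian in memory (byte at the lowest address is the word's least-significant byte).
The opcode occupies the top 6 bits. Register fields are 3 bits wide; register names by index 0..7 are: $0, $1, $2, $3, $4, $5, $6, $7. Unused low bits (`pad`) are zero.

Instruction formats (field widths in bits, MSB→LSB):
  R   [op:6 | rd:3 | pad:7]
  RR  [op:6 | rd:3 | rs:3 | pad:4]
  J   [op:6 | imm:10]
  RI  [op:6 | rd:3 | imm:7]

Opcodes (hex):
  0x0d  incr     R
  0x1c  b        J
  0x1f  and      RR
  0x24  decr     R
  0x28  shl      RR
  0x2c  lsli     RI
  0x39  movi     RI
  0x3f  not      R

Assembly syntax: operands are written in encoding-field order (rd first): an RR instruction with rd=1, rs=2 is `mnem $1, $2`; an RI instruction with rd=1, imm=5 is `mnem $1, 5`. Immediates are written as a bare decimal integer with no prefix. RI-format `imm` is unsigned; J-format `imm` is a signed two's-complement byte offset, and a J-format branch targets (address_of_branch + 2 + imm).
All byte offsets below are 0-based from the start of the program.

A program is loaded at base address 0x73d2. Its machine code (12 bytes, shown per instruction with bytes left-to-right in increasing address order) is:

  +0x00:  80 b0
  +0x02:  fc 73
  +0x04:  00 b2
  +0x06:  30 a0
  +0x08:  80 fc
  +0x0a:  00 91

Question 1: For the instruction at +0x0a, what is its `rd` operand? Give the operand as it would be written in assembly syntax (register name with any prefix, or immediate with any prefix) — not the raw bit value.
$2

+0x0a: 00 91 ⇒ word 0x9100 (little)
  top 6b → 0x24 → decr [R]
  rd@[9:7]=0x2 ⇒ $2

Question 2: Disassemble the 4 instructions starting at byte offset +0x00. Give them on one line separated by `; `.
[00] 80 b0 → 0xb080
  top 6b → 0x2c → lsli [RI]
  [9:7] rd=1 = $1
  [6:0] imm=0 = 0
[02] fc 73 → 0x73fc
  top 6b → 0x1c → b [J]
  [9:0] imm=1020 (s10→-4) = -4
[04] 00 b2 → 0xb200
  top 6b → 0x2c → lsli [RI]
  [9:7] rd=4 = $4
  [6:0] imm=0 = 0
[06] 30 a0 → 0xa030
  top 6b → 0x28 → shl [RR]
  [9:7] rd=0 = $0
  [6:4] rs=3 = $3

lsli $1, 0; b -4; lsli $4, 0; shl $0, $3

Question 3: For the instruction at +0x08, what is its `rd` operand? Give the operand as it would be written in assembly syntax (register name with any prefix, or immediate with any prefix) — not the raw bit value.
+0x08: 80 fc ⇒ word 0xfc80 (little)
  op=0xfc80>>10=0x3f ⇒ not (R)
  [9:7] rd=1 = $1

$1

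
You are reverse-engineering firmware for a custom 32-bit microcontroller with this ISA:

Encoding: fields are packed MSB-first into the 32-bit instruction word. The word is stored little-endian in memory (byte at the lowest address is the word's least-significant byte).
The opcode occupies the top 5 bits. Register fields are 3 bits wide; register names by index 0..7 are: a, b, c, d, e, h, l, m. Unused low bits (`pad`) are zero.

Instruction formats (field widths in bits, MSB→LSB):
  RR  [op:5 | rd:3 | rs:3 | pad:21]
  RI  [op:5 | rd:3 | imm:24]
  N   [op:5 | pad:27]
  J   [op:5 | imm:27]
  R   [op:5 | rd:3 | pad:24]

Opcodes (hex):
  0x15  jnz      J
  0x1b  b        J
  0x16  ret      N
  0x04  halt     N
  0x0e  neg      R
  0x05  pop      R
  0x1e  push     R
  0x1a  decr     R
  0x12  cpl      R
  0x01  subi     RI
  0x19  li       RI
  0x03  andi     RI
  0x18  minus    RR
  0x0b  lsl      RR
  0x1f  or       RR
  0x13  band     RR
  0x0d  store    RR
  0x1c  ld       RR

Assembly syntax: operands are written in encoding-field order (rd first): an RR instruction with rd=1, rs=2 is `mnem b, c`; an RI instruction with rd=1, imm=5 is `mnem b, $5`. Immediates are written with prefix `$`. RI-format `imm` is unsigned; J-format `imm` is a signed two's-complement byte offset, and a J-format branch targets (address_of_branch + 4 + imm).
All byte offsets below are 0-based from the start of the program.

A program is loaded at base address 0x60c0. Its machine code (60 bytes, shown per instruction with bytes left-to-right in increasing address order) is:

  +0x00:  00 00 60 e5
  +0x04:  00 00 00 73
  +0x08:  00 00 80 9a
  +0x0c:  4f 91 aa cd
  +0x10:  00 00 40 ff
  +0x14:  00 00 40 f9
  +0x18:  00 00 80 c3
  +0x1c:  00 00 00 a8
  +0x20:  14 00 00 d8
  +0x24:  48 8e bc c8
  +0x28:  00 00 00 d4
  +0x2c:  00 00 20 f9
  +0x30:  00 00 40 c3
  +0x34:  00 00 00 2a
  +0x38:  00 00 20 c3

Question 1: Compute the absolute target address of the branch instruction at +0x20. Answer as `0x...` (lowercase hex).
+0x20: 14 00 00 d8 ⇒ word 0xd8000014 (little)
  op=0xd8000014>>27=0x1b ⇒ b (J)
  [26:0] imm=20 = $20
  target = base 0x60c0 + off 0x20 + 4 + imm 20 = 0x60f8

0x60f8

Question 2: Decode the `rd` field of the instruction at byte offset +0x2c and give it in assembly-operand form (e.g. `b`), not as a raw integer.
b

[2c] 00 00 20 f9 → 0xf9200000
  op=0xf9200000>>27=0x1f ⇒ or (RR)
  [26:24] rd=1 = b
  [23:21] rs=1 = b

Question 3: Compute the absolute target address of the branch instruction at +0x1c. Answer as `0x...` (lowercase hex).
0x60e0

[1c] 00 00 00 a8 → 0xa8000000
  top 5b → 0x15 → jnz [J]
  [26:0] imm=0 = $0
  target = base 0x60c0 + off 0x1c + 4 + imm 0 = 0x60e0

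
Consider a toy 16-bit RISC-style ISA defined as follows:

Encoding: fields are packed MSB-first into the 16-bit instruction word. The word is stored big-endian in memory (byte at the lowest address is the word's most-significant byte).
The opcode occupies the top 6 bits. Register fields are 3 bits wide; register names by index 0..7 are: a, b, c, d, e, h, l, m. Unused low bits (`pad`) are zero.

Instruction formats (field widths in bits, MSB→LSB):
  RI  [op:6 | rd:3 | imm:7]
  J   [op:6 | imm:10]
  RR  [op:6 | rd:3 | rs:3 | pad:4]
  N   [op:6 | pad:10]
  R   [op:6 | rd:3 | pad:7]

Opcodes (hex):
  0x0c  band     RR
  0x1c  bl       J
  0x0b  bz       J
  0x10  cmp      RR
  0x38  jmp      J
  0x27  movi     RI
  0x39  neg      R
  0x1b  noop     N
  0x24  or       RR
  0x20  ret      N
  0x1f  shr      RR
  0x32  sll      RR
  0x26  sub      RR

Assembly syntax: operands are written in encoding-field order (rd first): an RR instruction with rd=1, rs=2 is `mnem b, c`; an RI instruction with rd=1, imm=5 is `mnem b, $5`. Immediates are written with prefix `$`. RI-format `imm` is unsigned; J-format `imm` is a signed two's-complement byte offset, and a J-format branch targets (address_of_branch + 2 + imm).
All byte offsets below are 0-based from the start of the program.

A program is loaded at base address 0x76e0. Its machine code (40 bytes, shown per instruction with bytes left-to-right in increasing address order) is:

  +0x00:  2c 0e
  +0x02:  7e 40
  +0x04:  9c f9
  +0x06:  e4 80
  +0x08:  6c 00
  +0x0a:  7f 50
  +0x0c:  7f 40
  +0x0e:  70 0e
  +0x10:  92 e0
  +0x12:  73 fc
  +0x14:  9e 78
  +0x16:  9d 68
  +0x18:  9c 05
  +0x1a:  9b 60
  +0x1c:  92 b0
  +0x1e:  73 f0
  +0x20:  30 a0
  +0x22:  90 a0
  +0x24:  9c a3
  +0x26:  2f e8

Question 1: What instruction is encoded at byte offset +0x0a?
off 0x0a: read 7f 50 as big → 0x7f50
  op=0x7f50>>10=0x1f ⇒ shr (RR)
  [9:7] rd=6 = l
  [6:4] rs=5 = h

shr l, h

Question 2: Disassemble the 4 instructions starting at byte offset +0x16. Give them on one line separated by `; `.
@+16  big-endian(9d 68) = 0x9d68
  opcode bits[15:10]=0x27: movi/RI
  [9:7] rd=2 = c
  [6:0] imm=104 = $104
@+18  big-endian(9c 05) = 0x9c05
  opcode bits[15:10]=0x27: movi/RI
  [9:7] rd=0 = a
  [6:0] imm=5 = $5
@+1a  big-endian(9b 60) = 0x9b60
  opcode bits[15:10]=0x26: sub/RR
  [9:7] rd=6 = l
  [6:4] rs=6 = l
@+1c  big-endian(92 b0) = 0x92b0
  opcode bits[15:10]=0x24: or/RR
  [9:7] rd=5 = h
  [6:4] rs=3 = d

movi c, $104; movi a, $5; sub l, l; or h, d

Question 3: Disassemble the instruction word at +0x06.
+0x06: e4 80 ⇒ word 0xe480 (big)
  top 6b → 0x39 → neg [R]
  [9:7] rd=1 = b

neg b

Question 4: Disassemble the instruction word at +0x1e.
[1e] 73 f0 → 0x73f0
  opcode bits[15:10]=0x1c: bl/J
  imm@[9:0]=0x3f0 (s10→-16) ⇒ $-16

bl $-16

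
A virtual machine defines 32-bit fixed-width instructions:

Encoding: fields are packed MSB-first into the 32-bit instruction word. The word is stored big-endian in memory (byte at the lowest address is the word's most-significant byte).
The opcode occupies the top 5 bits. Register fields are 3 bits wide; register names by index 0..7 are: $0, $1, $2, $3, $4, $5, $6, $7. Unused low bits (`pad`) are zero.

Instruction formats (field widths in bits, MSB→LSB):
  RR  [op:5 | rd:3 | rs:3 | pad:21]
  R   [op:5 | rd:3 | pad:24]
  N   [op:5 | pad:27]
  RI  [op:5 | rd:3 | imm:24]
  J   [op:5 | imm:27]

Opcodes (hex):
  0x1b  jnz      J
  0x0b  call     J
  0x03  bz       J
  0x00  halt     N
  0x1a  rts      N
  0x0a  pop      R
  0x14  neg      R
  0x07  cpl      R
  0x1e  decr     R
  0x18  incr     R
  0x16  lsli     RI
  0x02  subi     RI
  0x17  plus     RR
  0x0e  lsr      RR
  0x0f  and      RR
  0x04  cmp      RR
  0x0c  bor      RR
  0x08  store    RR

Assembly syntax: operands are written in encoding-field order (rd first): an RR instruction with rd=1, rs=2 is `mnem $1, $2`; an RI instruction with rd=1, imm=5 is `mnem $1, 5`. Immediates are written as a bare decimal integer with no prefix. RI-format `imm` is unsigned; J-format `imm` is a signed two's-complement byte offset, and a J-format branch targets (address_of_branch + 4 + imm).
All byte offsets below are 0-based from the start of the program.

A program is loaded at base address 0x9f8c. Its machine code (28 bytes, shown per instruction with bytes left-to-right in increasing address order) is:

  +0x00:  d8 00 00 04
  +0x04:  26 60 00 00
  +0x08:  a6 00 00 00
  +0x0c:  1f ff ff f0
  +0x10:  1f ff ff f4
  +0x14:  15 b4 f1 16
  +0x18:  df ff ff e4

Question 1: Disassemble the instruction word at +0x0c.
[0c] 1f ff ff f0 → 0x1ffffff0
  op=0x1ffffff0>>27=0x3 ⇒ bz (J)
  imm@[26:0]=0x7fffff0 (s27→-16) ⇒ -16

bz -16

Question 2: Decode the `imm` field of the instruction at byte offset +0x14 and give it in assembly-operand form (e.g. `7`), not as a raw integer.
[14] 15 b4 f1 16 → 0x15b4f116
  op=0x15b4f116>>27=0x2 ⇒ subi (RI)
  [26:24] rd=5 = $5
  [23:0] imm=11858198 = 11858198

11858198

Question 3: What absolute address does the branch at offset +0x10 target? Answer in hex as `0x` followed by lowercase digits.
0x9f94

[10] 1f ff ff f4 → 0x1ffffff4
  opcode bits[31:27]=0x3: bz/J
  [26:0] imm=134217716 (s27→-12) = -12
  target = base 0x9f8c + off 0x10 + 4 + imm -12 = 0x9f94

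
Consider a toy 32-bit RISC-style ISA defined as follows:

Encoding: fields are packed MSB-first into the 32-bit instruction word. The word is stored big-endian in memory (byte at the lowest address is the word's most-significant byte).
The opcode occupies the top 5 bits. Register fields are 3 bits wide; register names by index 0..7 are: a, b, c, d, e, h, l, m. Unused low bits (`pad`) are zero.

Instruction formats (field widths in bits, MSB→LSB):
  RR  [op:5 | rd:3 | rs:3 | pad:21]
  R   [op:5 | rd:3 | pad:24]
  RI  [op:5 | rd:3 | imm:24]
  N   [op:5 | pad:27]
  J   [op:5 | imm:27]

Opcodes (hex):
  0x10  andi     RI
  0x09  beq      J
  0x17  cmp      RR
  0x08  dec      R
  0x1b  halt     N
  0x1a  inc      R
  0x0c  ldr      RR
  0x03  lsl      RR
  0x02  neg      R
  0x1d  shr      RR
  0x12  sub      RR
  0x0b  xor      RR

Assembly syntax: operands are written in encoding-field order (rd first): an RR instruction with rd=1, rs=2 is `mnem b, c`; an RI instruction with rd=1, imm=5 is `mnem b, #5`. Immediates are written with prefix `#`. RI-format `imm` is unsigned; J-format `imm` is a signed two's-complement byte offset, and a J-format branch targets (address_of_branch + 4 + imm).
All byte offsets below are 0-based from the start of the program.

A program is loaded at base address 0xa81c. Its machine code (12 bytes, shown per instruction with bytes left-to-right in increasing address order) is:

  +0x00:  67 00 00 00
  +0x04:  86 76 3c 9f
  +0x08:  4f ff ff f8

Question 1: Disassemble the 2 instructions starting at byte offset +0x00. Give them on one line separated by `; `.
ldr m, a; andi l, #7748767

[00] 67 00 00 00 → 0x67000000
  op=0x67000000>>27=0xc ⇒ ldr (RR)
  rd: (w>>24)&0x7=0x7 → m
  rs: (w>>21)&0x7=0x0 → a
[04] 86 76 3c 9f → 0x86763c9f
  op=0x86763c9f>>27=0x10 ⇒ andi (RI)
  rd: (w>>24)&0x7=0x6 → l
  imm: (w>>0)&0xffffff=0x763c9f → #7748767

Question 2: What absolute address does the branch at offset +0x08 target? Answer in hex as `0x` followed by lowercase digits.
0xa820

[08] 4f ff ff f8 → 0x4ffffff8
  opcode bits[31:27]=0x9: beq/J
  [26:0] imm=134217720 (s27→-8) = #-8
  target = base 0xa81c + off 0x08 + 4 + imm -8 = 0xa820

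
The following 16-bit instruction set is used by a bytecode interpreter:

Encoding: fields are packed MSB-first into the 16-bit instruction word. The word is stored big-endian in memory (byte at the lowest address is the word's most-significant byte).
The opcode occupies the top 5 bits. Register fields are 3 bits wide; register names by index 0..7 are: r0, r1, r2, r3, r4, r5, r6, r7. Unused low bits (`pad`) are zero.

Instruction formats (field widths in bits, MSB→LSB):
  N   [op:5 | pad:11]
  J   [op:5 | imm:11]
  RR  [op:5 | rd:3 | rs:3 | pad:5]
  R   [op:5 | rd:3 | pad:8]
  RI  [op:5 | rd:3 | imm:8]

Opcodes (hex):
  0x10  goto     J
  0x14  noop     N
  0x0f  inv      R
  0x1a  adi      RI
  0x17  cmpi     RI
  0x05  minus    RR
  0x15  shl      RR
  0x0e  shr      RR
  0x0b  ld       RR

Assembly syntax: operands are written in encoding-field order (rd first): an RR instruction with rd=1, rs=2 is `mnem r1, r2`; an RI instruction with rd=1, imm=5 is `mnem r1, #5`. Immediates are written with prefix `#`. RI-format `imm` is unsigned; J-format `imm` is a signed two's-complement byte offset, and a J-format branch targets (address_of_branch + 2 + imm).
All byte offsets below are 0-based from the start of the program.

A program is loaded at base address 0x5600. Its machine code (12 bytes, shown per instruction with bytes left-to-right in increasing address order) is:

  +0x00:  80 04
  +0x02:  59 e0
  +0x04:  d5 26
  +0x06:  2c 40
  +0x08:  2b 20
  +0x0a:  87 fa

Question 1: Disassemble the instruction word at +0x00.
off 0x00: read 80 04 as big → 0x8004
  top 5b → 0x10 → goto [J]
  imm@[10:0]=0x4 ⇒ #4

goto #4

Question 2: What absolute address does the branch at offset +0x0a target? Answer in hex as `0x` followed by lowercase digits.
@+0a  big-endian(87 fa) = 0x87fa
  op=0x87fa>>11=0x10 ⇒ goto (J)
  imm: (w>>0)&0x7ff=0x7fa (s11→-6) → #-6
  target = base 0x5600 + off 0x0a + 2 + imm -6 = 0x5606

0x5606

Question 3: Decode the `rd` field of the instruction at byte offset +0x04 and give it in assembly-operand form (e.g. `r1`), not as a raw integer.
r5

@+04  big-endian(d5 26) = 0xd526
  opcode bits[15:11]=0x1a: adi/RI
  [10:8] rd=5 = r5
  [7:0] imm=38 = #38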